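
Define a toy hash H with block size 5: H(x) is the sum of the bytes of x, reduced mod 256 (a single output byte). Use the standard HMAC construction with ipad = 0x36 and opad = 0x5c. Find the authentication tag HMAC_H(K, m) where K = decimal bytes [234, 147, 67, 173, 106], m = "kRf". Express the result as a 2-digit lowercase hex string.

Key decimal bytes [234, 147, 67, 173, 106] = ea 93 43 ad 6a is exactly B = 5 bytes: K' = ea 93 43 ad 6a.
K' ⊕ ipad = dc a5 75 9b 5c.  K' ⊕ opad = b6 cf 1f f1 36.
Inner input = (K'⊕ipad) ∥ m = dc a5 75 9b 5c ∥ 6b 52 66.
Inner hash: sum = 220+165+117+155+92+107+82+102 = 1040; mod 256 = 16 → 10.
Outer input = (K'⊕opad) ∥ inner = b6 cf 1f f1 36 ∥ 10.
Outer hash (tag): sum = 182+207+31+241+54+16 = 731; mod 256 = 219 → db.

db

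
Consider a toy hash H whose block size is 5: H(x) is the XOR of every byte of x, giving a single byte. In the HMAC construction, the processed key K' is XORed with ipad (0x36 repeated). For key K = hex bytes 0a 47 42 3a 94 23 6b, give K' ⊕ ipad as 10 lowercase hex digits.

Key hex bytes 0a 47 42 3a 94 23 6b is 7 bytes > B = 5, so hash it first: H(key) = e9, then zero-pad to 5 bytes: K' = e9 00 00 00 00.
XOR each byte with 0x36: e9⊕36=df, 00⊕36=36, 00⊕36=36, 00⊕36=36, 00⊕36=36.

df36363636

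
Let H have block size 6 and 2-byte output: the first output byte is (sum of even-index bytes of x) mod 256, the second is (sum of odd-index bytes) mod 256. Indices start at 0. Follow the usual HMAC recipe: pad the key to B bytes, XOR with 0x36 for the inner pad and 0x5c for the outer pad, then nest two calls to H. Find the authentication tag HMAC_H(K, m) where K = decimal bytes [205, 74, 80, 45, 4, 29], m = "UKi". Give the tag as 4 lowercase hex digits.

Key decimal bytes [205, 74, 80, 45, 4, 29] = cd 4a 50 2d 04 1d is exactly B = 6 bytes: K' = cd 4a 50 2d 04 1d.
K' ⊕ ipad = fb 7c 66 1b 32 2b.  K' ⊕ opad = 91 16 0c 71 58 41.
Inner input = (K'⊕ipad) ∥ m = fb 7c 66 1b 32 2b ∥ 55 4b 69.
Inner hash: even-index sum = 593 mod 256 = 81; odd-index sum = 269 mod 256 = 13 → 51 0d.
Outer input = (K'⊕opad) ∥ inner = 91 16 0c 71 58 41 ∥ 51 0d.
Outer hash (tag): even-index sum = 326 mod 256 = 70; odd-index sum = 213 mod 256 = 213 → 46 d5.

46d5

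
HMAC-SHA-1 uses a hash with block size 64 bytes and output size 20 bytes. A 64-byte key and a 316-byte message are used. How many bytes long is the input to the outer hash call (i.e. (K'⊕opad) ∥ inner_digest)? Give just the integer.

84

Key is 64 ≤ 64 bytes, zero-padded: |K'| = 64.
Outer input = (K'⊕opad) ∥ H(inner) → 64 + 20 = 84 bytes.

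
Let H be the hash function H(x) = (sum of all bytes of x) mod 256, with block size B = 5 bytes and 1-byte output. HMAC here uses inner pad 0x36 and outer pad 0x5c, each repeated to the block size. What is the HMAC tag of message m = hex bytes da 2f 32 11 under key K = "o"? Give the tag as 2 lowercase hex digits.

Key "o" = 6f is 1 byte ≤ B = 5; zero-pad to 5 bytes: K' = 6f 00 00 00 00.
K' ⊕ ipad = 59 36 36 36 36.  K' ⊕ opad = 33 5c 5c 5c 5c.
Inner input = (K'⊕ipad) ∥ m = 59 36 36 36 36 ∥ da 2f 32 11.
Inner hash: sum = 89+54+54+54+54+218+47+50+17 = 637; mod 256 = 125 → 7d.
Outer input = (K'⊕opad) ∥ inner = 33 5c 5c 5c 5c ∥ 7d.
Outer hash (tag): sum = 51+92+92+92+92+125 = 544; mod 256 = 32 → 20.

20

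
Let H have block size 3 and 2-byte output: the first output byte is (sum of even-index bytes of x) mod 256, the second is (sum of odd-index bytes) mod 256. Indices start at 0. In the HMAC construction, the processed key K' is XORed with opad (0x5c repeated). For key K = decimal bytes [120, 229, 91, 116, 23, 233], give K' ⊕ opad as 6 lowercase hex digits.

b61e5c

Key decimal bytes [120, 229, 91, 116, 23, 233] = 78 e5 5b 74 17 e9 is 6 bytes > B = 3, so hash it first: H(key) = ea 42, then zero-pad to 3 bytes: K' = ea 42 00.
XOR each byte with 0x5c: ea⊕5c=b6, 42⊕5c=1e, 00⊕5c=5c.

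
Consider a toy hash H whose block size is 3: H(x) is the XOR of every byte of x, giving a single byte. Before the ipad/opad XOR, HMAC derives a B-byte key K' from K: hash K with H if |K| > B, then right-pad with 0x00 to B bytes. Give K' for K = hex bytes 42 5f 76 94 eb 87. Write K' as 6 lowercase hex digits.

|K| = 6 > B = 3, so first hash the key.
H(K): XOR 42⊕5f⊕76⊕94⊕eb⊕87 = 93.
Zero-pad H(K) = 93 to 3 bytes: K' = 93 00 00.

930000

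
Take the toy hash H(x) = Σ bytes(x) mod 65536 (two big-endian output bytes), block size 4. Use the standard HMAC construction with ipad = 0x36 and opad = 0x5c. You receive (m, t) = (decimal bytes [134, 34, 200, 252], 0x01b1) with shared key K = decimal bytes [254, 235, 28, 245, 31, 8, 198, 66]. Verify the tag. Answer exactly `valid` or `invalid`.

Key decimal bytes [254, 235, 28, 245, 31, 8, 198, 66] = fe eb 1c f5 1f 08 c6 42 is 8 bytes > B = 4, so hash it first: H(key) = 04 29, then zero-pad to 4 bytes: K' = 04 29 00 00.
K' ⊕ ipad = 32 1f 36 36; K' ⊕ opad = 58 75 5c 5c.
Inner hash: sum = 50+31+54+54+134+34+200+252 = 809 → 03 29.
Outer hash (recomputed tag): sum = 88+117+92+92+3+41 = 433 → 01 b1.
Recomputed tag = 01b1; claimed = 01b1 → match.

valid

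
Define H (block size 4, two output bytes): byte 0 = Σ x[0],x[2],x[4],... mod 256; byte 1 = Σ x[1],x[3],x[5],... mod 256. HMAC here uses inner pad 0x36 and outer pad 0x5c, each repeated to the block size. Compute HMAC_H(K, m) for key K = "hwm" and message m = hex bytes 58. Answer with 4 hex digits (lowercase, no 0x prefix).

76fe

Key "hwm" = 68 77 6d is 3 bytes ≤ B = 4; zero-pad to 4 bytes: K' = 68 77 6d 00.
K' ⊕ ipad = 5e 41 5b 36.  K' ⊕ opad = 34 2b 31 5c.
Inner input = (K'⊕ipad) ∥ m = 5e 41 5b 36 ∥ 58.
Inner hash: even-index sum = 273 mod 256 = 17; odd-index sum = 119 mod 256 = 119 → 11 77.
Outer input = (K'⊕opad) ∥ inner = 34 2b 31 5c ∥ 11 77.
Outer hash (tag): even-index sum = 118 mod 256 = 118; odd-index sum = 254 mod 256 = 254 → 76 fe.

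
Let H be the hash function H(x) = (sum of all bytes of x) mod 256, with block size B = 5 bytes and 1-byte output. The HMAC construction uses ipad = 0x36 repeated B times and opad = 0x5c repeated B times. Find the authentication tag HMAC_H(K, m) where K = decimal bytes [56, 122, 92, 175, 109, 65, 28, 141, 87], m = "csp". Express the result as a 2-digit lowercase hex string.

22

Key decimal bytes [56, 122, 92, 175, 109, 65, 28, 141, 87] = 38 7a 5c af 6d 41 1c 8d 57 is 9 bytes > B = 5, so hash it first: H(key) = 6b, then zero-pad to 5 bytes: K' = 6b 00 00 00 00.
K' ⊕ ipad = 5d 36 36 36 36.  K' ⊕ opad = 37 5c 5c 5c 5c.
Inner input = (K'⊕ipad) ∥ m = 5d 36 36 36 36 ∥ 63 73 70.
Inner hash: sum = 93+54+54+54+54+99+115+112 = 635; mod 256 = 123 → 7b.
Outer input = (K'⊕opad) ∥ inner = 37 5c 5c 5c 5c ∥ 7b.
Outer hash (tag): sum = 55+92+92+92+92+123 = 546; mod 256 = 34 → 22.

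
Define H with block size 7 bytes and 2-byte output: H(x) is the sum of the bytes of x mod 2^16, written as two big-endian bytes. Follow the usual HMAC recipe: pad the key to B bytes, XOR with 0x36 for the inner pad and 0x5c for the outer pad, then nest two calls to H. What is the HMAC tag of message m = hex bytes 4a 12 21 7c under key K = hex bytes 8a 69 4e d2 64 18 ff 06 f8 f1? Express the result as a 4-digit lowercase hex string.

02cd

Key hex bytes 8a 69 4e d2 64 18 ff 06 f8 f1 is 10 bytes > B = 7, so hash it first: H(key) = 05 7d, then zero-pad to 7 bytes: K' = 05 7d 00 00 00 00 00.
K' ⊕ ipad = 33 4b 36 36 36 36 36.  K' ⊕ opad = 59 21 5c 5c 5c 5c 5c.
Inner input = (K'⊕ipad) ∥ m = 33 4b 36 36 36 36 36 ∥ 4a 12 21 7c.
Inner hash: sum = 51+75+54+54+54+54+54+74+18+33+124 = 645 → 02 85.
Outer input = (K'⊕opad) ∥ inner = 59 21 5c 5c 5c 5c 5c ∥ 02 85.
Outer hash (tag): sum = 89+33+92+92+92+92+92+2+133 = 717 → 02 cd.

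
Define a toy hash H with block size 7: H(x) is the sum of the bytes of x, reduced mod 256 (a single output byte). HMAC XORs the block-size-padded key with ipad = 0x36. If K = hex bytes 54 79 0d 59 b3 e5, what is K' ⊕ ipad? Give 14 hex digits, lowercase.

Key hex bytes 54 79 0d 59 b3 e5 is 6 bytes ≤ B = 7; zero-pad to 7 bytes: K' = 54 79 0d 59 b3 e5 00.
XOR each byte with 0x36: 54⊕36=62, 79⊕36=4f, 0d⊕36=3b, 59⊕36=6f, b3⊕36=85, e5⊕36=d3, 00⊕36=36.

624f3b6f85d336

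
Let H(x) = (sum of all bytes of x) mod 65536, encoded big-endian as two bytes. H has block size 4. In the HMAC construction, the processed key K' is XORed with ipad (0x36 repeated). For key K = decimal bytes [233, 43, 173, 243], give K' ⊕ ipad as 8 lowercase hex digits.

Key decimal bytes [233, 43, 173, 243] = e9 2b ad f3 is exactly B = 4 bytes: K' = e9 2b ad f3.
XOR each byte with 0x36: e9⊕36=df, 2b⊕36=1d, ad⊕36=9b, f3⊕36=c5.

df1d9bc5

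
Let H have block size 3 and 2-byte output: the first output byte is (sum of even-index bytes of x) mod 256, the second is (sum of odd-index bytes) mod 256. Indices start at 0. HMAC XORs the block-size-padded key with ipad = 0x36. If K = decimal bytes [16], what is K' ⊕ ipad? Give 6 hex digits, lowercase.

Key decimal bytes [16] = 10 is 1 byte ≤ B = 3; zero-pad to 3 bytes: K' = 10 00 00.
XOR each byte with 0x36: 10⊕36=26, 00⊕36=36, 00⊕36=36.

263636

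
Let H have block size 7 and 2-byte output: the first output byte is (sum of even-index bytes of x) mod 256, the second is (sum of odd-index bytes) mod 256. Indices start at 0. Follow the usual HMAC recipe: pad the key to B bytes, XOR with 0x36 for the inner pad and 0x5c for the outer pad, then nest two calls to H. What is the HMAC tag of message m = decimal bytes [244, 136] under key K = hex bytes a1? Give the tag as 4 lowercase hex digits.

Key hex bytes a1 is 1 byte ≤ B = 7; zero-pad to 7 bytes: K' = a1 00 00 00 00 00 00.
K' ⊕ ipad = 97 36 36 36 36 36 36.  K' ⊕ opad = fd 5c 5c 5c 5c 5c 5c.
Inner input = (K'⊕ipad) ∥ m = 97 36 36 36 36 36 36 ∥ f4 88.
Inner hash: even-index sum = 449 mod 256 = 193; odd-index sum = 406 mod 256 = 150 → c1 96.
Outer input = (K'⊕opad) ∥ inner = fd 5c 5c 5c 5c 5c 5c ∥ c1 96.
Outer hash (tag): even-index sum = 679 mod 256 = 167; odd-index sum = 469 mod 256 = 213 → a7 d5.

a7d5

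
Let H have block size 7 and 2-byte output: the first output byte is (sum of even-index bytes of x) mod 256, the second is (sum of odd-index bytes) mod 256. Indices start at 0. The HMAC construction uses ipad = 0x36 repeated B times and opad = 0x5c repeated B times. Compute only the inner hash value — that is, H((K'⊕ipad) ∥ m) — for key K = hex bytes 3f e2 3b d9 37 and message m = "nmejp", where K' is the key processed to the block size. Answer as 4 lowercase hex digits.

243c

Key hex bytes 3f e2 3b d9 37 is 5 bytes ≤ B = 7; zero-pad to 7 bytes: K' = 3f e2 3b d9 37 00 00.
K' ⊕ ipad = 09 d4 0d ef 01 36 36.
Inner input = 09 d4 0d ef 01 36 36 ∥ 6e 6d 65 6a 70.
Inner hash: even-index sum = 292 mod 256 = 36; odd-index sum = 828 mod 256 = 60 → 24 3c.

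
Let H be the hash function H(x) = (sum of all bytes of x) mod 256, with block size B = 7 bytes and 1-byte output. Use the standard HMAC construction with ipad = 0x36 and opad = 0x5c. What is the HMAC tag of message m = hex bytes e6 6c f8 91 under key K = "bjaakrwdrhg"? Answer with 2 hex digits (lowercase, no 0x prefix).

Key "bjaakrwdrhg" = 62 6a 61 61 6b 72 77 64 72 68 67 is 11 bytes > B = 7, so hash it first: H(key) = 87, then zero-pad to 7 bytes: K' = 87 00 00 00 00 00 00.
K' ⊕ ipad = b1 36 36 36 36 36 36.  K' ⊕ opad = db 5c 5c 5c 5c 5c 5c.
Inner input = (K'⊕ipad) ∥ m = b1 36 36 36 36 36 36 ∥ e6 6c f8 91.
Inner hash: sum = 177+54+54+54+54+54+54+230+108+248+145 = 1232; mod 256 = 208 → d0.
Outer input = (K'⊕opad) ∥ inner = db 5c 5c 5c 5c 5c 5c ∥ d0.
Outer hash (tag): sum = 219+92+92+92+92+92+92+208 = 979; mod 256 = 211 → d3.

d3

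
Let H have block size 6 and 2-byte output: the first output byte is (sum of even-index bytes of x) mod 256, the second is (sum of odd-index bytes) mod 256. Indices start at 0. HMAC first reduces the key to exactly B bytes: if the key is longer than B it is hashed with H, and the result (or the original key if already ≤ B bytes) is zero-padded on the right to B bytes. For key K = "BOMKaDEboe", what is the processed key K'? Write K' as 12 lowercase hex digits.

|K| = 10 > B = 6, so first hash the key.
H(K): even-index sum = 420 mod 256 = 164; odd-index sum = 421 mod 256 = 165 → a4 a5.
Zero-pad H(K) = a4 a5 to 6 bytes: K' = a4 a5 00 00 00 00.

a4a500000000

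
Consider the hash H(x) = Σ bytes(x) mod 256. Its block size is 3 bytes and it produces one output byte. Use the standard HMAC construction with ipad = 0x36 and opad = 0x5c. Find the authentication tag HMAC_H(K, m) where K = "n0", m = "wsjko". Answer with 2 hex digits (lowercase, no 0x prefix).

bc

Key "n0" = 6e 30 is 2 bytes ≤ B = 3; zero-pad to 3 bytes: K' = 6e 30 00.
K' ⊕ ipad = 58 06 36.  K' ⊕ opad = 32 6c 5c.
Inner input = (K'⊕ipad) ∥ m = 58 06 36 ∥ 77 73 6a 6b 6f.
Inner hash: sum = 88+6+54+119+115+106+107+111 = 706; mod 256 = 194 → c2.
Outer input = (K'⊕opad) ∥ inner = 32 6c 5c ∥ c2.
Outer hash (tag): sum = 50+108+92+194 = 444; mod 256 = 188 → bc.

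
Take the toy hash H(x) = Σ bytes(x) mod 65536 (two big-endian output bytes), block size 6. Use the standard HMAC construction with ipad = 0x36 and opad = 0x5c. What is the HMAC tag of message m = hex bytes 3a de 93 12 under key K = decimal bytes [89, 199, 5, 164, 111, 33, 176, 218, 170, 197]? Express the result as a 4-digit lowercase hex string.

0206

Key decimal bytes [89, 199, 5, 164, 111, 33, 176, 218, 170, 197] = 59 c7 05 a4 6f 21 b0 da aa c5 is 10 bytes > B = 6, so hash it first: H(key) = 05 52, then zero-pad to 6 bytes: K' = 05 52 00 00 00 00.
K' ⊕ ipad = 33 64 36 36 36 36.  K' ⊕ opad = 59 0e 5c 5c 5c 5c.
Inner input = (K'⊕ipad) ∥ m = 33 64 36 36 36 36 ∥ 3a de 93 12.
Inner hash: sum = 51+100+54+54+54+54+58+222+147+18 = 812 → 03 2c.
Outer input = (K'⊕opad) ∥ inner = 59 0e 5c 5c 5c 5c ∥ 03 2c.
Outer hash (tag): sum = 89+14+92+92+92+92+3+44 = 518 → 02 06.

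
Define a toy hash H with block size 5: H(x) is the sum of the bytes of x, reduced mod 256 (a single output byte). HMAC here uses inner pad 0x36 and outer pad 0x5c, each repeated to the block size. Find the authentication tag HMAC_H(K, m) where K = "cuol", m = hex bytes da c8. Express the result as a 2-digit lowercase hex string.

Key "cuol" = 63 75 6f 6c is 4 bytes ≤ B = 5; zero-pad to 5 bytes: K' = 63 75 6f 6c 00.
K' ⊕ ipad = 55 43 59 5a 36.  K' ⊕ opad = 3f 29 33 30 5c.
Inner input = (K'⊕ipad) ∥ m = 55 43 59 5a 36 ∥ da c8.
Inner hash: sum = 85+67+89+90+54+218+200 = 803; mod 256 = 35 → 23.
Outer input = (K'⊕opad) ∥ inner = 3f 29 33 30 5c ∥ 23.
Outer hash (tag): sum = 63+41+51+48+92+35 = 330; mod 256 = 74 → 4a.

4a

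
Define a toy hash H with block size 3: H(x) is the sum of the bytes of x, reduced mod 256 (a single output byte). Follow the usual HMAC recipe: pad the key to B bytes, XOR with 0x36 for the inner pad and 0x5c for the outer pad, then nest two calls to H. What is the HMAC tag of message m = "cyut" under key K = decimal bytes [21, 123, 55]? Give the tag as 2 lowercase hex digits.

11

Key decimal bytes [21, 123, 55] = 15 7b 37 is exactly B = 3 bytes: K' = 15 7b 37.
K' ⊕ ipad = 23 4d 01.  K' ⊕ opad = 49 27 6b.
Inner input = (K'⊕ipad) ∥ m = 23 4d 01 ∥ 63 79 75 74.
Inner hash: sum = 35+77+1+99+121+117+116 = 566; mod 256 = 54 → 36.
Outer input = (K'⊕opad) ∥ inner = 49 27 6b ∥ 36.
Outer hash (tag): sum = 73+39+107+54 = 273; mod 256 = 17 → 11.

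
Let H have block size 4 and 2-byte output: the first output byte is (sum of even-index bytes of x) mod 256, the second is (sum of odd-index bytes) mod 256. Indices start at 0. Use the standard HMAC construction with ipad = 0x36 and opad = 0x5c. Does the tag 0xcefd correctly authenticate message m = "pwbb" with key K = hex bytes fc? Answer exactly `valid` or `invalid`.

valid

Key hex bytes fc is 1 byte ≤ B = 4; zero-pad to 4 bytes: K' = fc 00 00 00.
K' ⊕ ipad = ca 36 36 36; K' ⊕ opad = a0 5c 5c 5c.
Inner hash: even-index sum = 466 mod 256 = 210; odd-index sum = 325 mod 256 = 69 → d2 45.
Outer hash (recomputed tag): even-index sum = 462 mod 256 = 206; odd-index sum = 253 mod 256 = 253 → ce fd.
Recomputed tag = cefd; claimed = cefd → match.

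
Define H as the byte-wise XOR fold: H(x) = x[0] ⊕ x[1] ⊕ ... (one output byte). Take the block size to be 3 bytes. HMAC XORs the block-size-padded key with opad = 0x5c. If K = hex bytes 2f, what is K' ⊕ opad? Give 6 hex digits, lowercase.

Key hex bytes 2f is 1 byte ≤ B = 3; zero-pad to 3 bytes: K' = 2f 00 00.
XOR each byte with 0x5c: 2f⊕5c=73, 00⊕5c=5c, 00⊕5c=5c.

735c5c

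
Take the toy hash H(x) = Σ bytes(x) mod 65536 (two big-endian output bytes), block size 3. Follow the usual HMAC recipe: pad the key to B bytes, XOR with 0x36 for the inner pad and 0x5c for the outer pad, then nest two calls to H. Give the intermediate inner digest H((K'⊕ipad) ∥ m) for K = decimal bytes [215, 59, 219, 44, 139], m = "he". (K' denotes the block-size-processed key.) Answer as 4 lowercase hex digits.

01c9

Key decimal bytes [215, 59, 219, 44, 139] = d7 3b db 2c 8b is 5 bytes > B = 3, so hash it first: H(key) = 02 a4, then zero-pad to 3 bytes: K' = 02 a4 00.
K' ⊕ ipad = 34 92 36.
Inner input = 34 92 36 ∥ 68 65.
Inner hash: sum = 52+146+54+104+101 = 457 → 01 c9.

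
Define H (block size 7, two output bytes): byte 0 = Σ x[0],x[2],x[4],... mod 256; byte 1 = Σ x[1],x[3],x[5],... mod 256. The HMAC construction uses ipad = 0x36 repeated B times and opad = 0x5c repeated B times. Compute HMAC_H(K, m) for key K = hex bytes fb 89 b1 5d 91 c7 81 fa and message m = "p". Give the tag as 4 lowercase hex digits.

Key hex bytes fb 89 b1 5d 91 c7 81 fa is 8 bytes > B = 7, so hash it first: H(key) = be a7, then zero-pad to 7 bytes: K' = be a7 00 00 00 00 00.
K' ⊕ ipad = 88 91 36 36 36 36 36.  K' ⊕ opad = e2 fb 5c 5c 5c 5c 5c.
Inner input = (K'⊕ipad) ∥ m = 88 91 36 36 36 36 36 ∥ 70.
Inner hash: even-index sum = 298 mod 256 = 42; odd-index sum = 365 mod 256 = 109 → 2a 6d.
Outer input = (K'⊕opad) ∥ inner = e2 fb 5c 5c 5c 5c 5c ∥ 2a 6d.
Outer hash (tag): even-index sum = 611 mod 256 = 99; odd-index sum = 477 mod 256 = 221 → 63 dd.

63dd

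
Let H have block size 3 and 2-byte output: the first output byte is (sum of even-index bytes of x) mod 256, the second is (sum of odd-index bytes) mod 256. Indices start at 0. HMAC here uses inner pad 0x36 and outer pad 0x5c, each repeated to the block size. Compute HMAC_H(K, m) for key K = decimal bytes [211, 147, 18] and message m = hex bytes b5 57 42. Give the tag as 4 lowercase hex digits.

792f

Key decimal bytes [211, 147, 18] = d3 93 12 is exactly B = 3 bytes: K' = d3 93 12.
K' ⊕ ipad = e5 a5 24.  K' ⊕ opad = 8f cf 4e.
Inner input = (K'⊕ipad) ∥ m = e5 a5 24 ∥ b5 57 42.
Inner hash: even-index sum = 352 mod 256 = 96; odd-index sum = 412 mod 256 = 156 → 60 9c.
Outer input = (K'⊕opad) ∥ inner = 8f cf 4e ∥ 60 9c.
Outer hash (tag): even-index sum = 377 mod 256 = 121; odd-index sum = 303 mod 256 = 47 → 79 2f.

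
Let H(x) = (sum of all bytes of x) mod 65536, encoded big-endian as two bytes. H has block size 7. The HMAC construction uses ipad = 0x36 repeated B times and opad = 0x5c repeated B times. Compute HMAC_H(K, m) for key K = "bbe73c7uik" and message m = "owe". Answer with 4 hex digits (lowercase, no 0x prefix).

0325

Key "bbe73c7uik" = 62 62 65 37 33 63 37 75 69 6b is 10 bytes > B = 7, so hash it first: H(key) = 03 76, then zero-pad to 7 bytes: K' = 03 76 00 00 00 00 00.
K' ⊕ ipad = 35 40 36 36 36 36 36.  K' ⊕ opad = 5f 2a 5c 5c 5c 5c 5c.
Inner input = (K'⊕ipad) ∥ m = 35 40 36 36 36 36 36 ∥ 6f 77 65.
Inner hash: sum = 53+64+54+54+54+54+54+111+119+101 = 718 → 02 ce.
Outer input = (K'⊕opad) ∥ inner = 5f 2a 5c 5c 5c 5c 5c ∥ 02 ce.
Outer hash (tag): sum = 95+42+92+92+92+92+92+2+206 = 805 → 03 25.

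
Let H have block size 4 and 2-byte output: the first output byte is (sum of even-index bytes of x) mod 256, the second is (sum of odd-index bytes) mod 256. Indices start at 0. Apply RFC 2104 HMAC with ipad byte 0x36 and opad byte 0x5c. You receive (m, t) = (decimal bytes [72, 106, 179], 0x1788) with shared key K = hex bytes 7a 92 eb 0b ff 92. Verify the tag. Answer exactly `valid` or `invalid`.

valid

Key hex bytes 7a 92 eb 0b ff 92 is 6 bytes > B = 4, so hash it first: H(key) = 64 2f, then zero-pad to 4 bytes: K' = 64 2f 00 00.
K' ⊕ ipad = 52 19 36 36; K' ⊕ opad = 38 73 5c 5c.
Inner hash: even-index sum = 387 mod 256 = 131; odd-index sum = 185 mod 256 = 185 → 83 b9.
Outer hash (recomputed tag): even-index sum = 279 mod 256 = 23; odd-index sum = 392 mod 256 = 136 → 17 88.
Recomputed tag = 1788; claimed = 1788 → match.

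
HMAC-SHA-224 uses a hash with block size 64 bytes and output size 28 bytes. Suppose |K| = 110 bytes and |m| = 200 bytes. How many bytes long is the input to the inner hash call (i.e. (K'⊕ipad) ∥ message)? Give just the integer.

Key is 110 > 64 bytes, so it is hashed to 28 bytes then zero-padded to 64: |K'| = 64.
Inner input = (K'⊕ipad) ∥ m → 64 + 200 = 264 bytes.

264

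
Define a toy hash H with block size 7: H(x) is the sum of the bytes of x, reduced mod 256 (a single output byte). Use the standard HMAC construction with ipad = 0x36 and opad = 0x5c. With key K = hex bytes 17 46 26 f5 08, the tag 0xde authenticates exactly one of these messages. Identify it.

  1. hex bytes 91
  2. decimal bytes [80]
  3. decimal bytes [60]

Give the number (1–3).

3

Key hex bytes 17 46 26 f5 08 is 5 bytes ≤ B = 7; zero-pad to 7 bytes: K' = 17 46 26 f5 08 00 00.
K' ⊕ ipad = 21 70 10 c3 3e 36 36; K' ⊕ opad = 4b 1a 7a a9 54 5c 5c.
m1: inner = H(21 70 10 c3 3e 36 36 91) = 9f; tag = H(4b 1a 7a a9 54 5c 5c 9f) = 33
m2: inner = H(21 70 10 c3 3e 36 36 50) = 5e; tag = H(4b 1a 7a a9 54 5c 5c 5e) = f2
m3: inner = H(21 70 10 c3 3e 36 36 3c) = 4a; tag = H(4b 1a 7a a9 54 5c 5c 4a) = de ← matches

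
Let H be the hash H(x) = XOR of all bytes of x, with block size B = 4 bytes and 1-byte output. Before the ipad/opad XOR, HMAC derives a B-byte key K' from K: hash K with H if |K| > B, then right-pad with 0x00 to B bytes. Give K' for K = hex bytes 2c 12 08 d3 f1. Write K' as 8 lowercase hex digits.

14000000

|K| = 5 > B = 4, so first hash the key.
H(K): XOR 2c⊕12⊕08⊕d3⊕f1 = 14.
Zero-pad H(K) = 14 to 4 bytes: K' = 14 00 00 00.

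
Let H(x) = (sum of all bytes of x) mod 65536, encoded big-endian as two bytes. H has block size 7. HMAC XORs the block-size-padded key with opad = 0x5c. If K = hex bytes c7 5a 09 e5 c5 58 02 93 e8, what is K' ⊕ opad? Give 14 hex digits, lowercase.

58f55c5c5c5c5c

Key hex bytes c7 5a 09 e5 c5 58 02 93 e8 is 9 bytes > B = 7, so hash it first: H(key) = 04 a9, then zero-pad to 7 bytes: K' = 04 a9 00 00 00 00 00.
XOR each byte with 0x5c: 04⊕5c=58, a9⊕5c=f5, 00⊕5c=5c, 00⊕5c=5c, 00⊕5c=5c, 00⊕5c=5c, 00⊕5c=5c.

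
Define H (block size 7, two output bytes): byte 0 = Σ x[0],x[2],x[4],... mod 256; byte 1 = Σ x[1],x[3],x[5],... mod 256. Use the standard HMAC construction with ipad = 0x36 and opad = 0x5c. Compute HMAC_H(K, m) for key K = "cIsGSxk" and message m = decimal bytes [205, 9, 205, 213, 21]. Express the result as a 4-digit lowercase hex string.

Key "cIsGSxk" = 63 49 73 47 53 78 6b is exactly B = 7 bytes: K' = 63 49 73 47 53 78 6b.
K' ⊕ ipad = 55 7f 45 71 65 4e 5d.  K' ⊕ opad = 3f 15 2f 1b 0f 24 37.
Inner input = (K'⊕ipad) ∥ m = 55 7f 45 71 65 4e 5d ∥ cd 09 cd d5 15.
Inner hash: even-index sum = 570 mod 256 = 58; odd-index sum = 749 mod 256 = 237 → 3a ed.
Outer input = (K'⊕opad) ∥ inner = 3f 15 2f 1b 0f 24 37 ∥ 3a ed.
Outer hash (tag): even-index sum = 417 mod 256 = 161; odd-index sum = 142 mod 256 = 142 → a1 8e.

a18e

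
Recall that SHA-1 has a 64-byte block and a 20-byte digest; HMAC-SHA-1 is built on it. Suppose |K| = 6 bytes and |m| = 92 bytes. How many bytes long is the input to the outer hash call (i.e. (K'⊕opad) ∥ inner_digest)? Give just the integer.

84

Key is 6 ≤ 64 bytes, zero-padded: |K'| = 64.
Outer input = (K'⊕opad) ∥ H(inner) → 64 + 20 = 84 bytes.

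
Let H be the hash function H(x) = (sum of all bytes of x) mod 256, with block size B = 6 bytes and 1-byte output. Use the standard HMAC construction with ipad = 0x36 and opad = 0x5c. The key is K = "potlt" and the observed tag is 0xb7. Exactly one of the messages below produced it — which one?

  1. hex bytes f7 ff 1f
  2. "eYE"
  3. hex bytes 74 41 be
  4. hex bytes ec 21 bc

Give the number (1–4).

Key "potlt" = 70 6f 74 6c 74 is 5 bytes ≤ B = 6; zero-pad to 6 bytes: K' = 70 6f 74 6c 74 00.
K' ⊕ ipad = 46 59 42 5a 42 36; K' ⊕ opad = 2c 33 28 30 28 5c.
m1: inner = H(46 59 42 5a 42 36 f7 ff 1f) = c8; tag = H(2c 33 28 30 28 5c c8) = 03
m2: inner = H(46 59 42 5a 42 36 65 59 45) = b6; tag = H(2c 33 28 30 28 5c b6) = f1
m3: inner = H(46 59 42 5a 42 36 74 41 be) = 26; tag = H(2c 33 28 30 28 5c 26) = 61
m4: inner = H(46 59 42 5a 42 36 ec 21 bc) = 7c; tag = H(2c 33 28 30 28 5c 7c) = b7 ← matches

4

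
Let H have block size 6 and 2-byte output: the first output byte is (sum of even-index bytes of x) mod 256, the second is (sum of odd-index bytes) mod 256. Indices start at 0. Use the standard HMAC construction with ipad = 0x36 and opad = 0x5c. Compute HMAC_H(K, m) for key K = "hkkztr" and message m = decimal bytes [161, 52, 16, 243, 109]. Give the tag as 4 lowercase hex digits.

ae9f

Key "hkkztr" = 68 6b 6b 7a 74 72 is exactly B = 6 bytes: K' = 68 6b 6b 7a 74 72.
K' ⊕ ipad = 5e 5d 5d 4c 42 44.  K' ⊕ opad = 34 37 37 26 28 2e.
Inner input = (K'⊕ipad) ∥ m = 5e 5d 5d 4c 42 44 ∥ a1 34 10 f3 6d.
Inner hash: even-index sum = 539 mod 256 = 27; odd-index sum = 532 mod 256 = 20 → 1b 14.
Outer input = (K'⊕opad) ∥ inner = 34 37 37 26 28 2e ∥ 1b 14.
Outer hash (tag): even-index sum = 174 mod 256 = 174; odd-index sum = 159 mod 256 = 159 → ae 9f.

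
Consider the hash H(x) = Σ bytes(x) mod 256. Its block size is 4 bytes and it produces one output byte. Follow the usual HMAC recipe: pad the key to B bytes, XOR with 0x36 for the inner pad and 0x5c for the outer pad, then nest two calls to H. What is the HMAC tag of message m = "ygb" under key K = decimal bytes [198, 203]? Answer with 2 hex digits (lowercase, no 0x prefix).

84

Key decimal bytes [198, 203] = c6 cb is 2 bytes ≤ B = 4; zero-pad to 4 bytes: K' = c6 cb 00 00.
K' ⊕ ipad = f0 fd 36 36.  K' ⊕ opad = 9a 97 5c 5c.
Inner input = (K'⊕ipad) ∥ m = f0 fd 36 36 ∥ 79 67 62.
Inner hash: sum = 240+253+54+54+121+103+98 = 923; mod 256 = 155 → 9b.
Outer input = (K'⊕opad) ∥ inner = 9a 97 5c 5c ∥ 9b.
Outer hash (tag): sum = 154+151+92+92+155 = 644; mod 256 = 132 → 84.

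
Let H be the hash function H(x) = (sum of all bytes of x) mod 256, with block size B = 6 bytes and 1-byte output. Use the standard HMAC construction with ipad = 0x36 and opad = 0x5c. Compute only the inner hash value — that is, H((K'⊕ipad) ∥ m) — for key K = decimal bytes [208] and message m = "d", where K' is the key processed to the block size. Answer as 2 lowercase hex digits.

58

Key decimal bytes [208] = d0 is 1 byte ≤ B = 6; zero-pad to 6 bytes: K' = d0 00 00 00 00 00.
K' ⊕ ipad = e6 36 36 36 36 36.
Inner input = e6 36 36 36 36 36 ∥ 64.
Inner hash: sum = 230+54+54+54+54+54+100 = 600; mod 256 = 88 → 58.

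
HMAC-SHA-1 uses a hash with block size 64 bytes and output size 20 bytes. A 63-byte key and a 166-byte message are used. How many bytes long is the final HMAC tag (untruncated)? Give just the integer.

The tag is one SHA-1 digest: 20 bytes.

20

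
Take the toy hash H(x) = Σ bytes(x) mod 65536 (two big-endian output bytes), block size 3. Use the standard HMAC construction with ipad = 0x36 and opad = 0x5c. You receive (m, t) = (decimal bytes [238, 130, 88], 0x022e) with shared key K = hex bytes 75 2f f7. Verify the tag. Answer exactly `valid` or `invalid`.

Key hex bytes 75 2f f7 is exactly B = 3 bytes: K' = 75 2f f7.
K' ⊕ ipad = 43 19 c1; K' ⊕ opad = 29 73 ab.
Inner hash: sum = 67+25+193+238+130+88 = 741 → 02 e5.
Outer hash (recomputed tag): sum = 41+115+171+2+229 = 558 → 02 2e.
Recomputed tag = 022e; claimed = 022e → match.

valid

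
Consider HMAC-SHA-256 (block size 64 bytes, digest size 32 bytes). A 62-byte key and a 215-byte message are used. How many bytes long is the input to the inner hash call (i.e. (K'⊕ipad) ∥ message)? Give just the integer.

279

Key is 62 ≤ 64 bytes, zero-padded: |K'| = 64.
Inner input = (K'⊕ipad) ∥ m → 64 + 215 = 279 bytes.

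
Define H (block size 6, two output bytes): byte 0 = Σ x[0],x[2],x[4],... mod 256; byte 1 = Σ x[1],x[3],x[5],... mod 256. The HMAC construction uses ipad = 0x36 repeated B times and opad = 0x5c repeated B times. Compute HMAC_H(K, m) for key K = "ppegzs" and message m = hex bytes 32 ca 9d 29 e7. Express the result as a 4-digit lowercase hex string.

2665

Key "ppegzs" = 70 70 65 67 7a 73 is exactly B = 6 bytes: K' = 70 70 65 67 7a 73.
K' ⊕ ipad = 46 46 53 51 4c 45.  K' ⊕ opad = 2c 2c 39 3b 26 2f.
Inner input = (K'⊕ipad) ∥ m = 46 46 53 51 4c 45 ∥ 32 ca 9d 29 e7.
Inner hash: even-index sum = 667 mod 256 = 155; odd-index sum = 463 mod 256 = 207 → 9b cf.
Outer input = (K'⊕opad) ∥ inner = 2c 2c 39 3b 26 2f ∥ 9b cf.
Outer hash (tag): even-index sum = 294 mod 256 = 38; odd-index sum = 357 mod 256 = 101 → 26 65.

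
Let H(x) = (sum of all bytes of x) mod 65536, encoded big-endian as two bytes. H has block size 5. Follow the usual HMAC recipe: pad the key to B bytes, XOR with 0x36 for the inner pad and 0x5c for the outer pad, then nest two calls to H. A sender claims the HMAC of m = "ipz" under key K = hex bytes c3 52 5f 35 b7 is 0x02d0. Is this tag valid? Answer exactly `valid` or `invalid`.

invalid

Key hex bytes c3 52 5f 35 b7 is exactly B = 5 bytes: K' = c3 52 5f 35 b7.
K' ⊕ ipad = f5 64 69 03 81; K' ⊕ opad = 9f 0e 03 69 eb.
Inner hash: sum = 245+100+105+3+129+105+112+122 = 921 → 03 99.
Outer hash (recomputed tag): sum = 159+14+3+105+235+3+153 = 672 → 02 a0.
Recomputed tag = 02a0; claimed = 02d0 → mismatch.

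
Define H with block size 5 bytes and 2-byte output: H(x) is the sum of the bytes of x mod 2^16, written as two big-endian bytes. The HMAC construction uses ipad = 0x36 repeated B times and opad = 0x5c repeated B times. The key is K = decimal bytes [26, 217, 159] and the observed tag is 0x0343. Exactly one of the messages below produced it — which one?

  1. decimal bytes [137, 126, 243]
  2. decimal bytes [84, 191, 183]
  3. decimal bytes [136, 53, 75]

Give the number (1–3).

Key decimal bytes [26, 217, 159] = 1a d9 9f is 3 bytes ≤ B = 5; zero-pad to 5 bytes: K' = 1a d9 9f 00 00.
K' ⊕ ipad = 2c ef a9 36 36; K' ⊕ opad = 46 85 c3 5c 5c.
m1: inner = H(2c ef a9 36 36 89 7e f3) = 04 2a; tag = H(46 85 c3 5c 5c 04 2a) = 0274
m2: inner = H(2c ef a9 36 36 54 bf b7) = 03 fa; tag = H(46 85 c3 5c 5c 03 fa) = 0343 ← matches
m3: inner = H(2c ef a9 36 36 88 35 4b) = 03 38; tag = H(46 85 c3 5c 5c 03 38) = 0281

2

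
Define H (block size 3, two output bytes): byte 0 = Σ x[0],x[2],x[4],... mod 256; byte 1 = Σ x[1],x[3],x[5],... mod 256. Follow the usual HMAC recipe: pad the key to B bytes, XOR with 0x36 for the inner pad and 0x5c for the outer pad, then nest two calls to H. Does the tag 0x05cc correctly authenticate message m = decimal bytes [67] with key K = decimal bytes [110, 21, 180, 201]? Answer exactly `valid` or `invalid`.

valid

Key decimal bytes [110, 21, 180, 201] = 6e 15 b4 c9 is 4 bytes > B = 3, so hash it first: H(key) = 22 de, then zero-pad to 3 bytes: K' = 22 de 00.
K' ⊕ ipad = 14 e8 36; K' ⊕ opad = 7e 82 5c.
Inner hash: even-index sum = 74 mod 256 = 74; odd-index sum = 299 mod 256 = 43 → 4a 2b.
Outer hash (recomputed tag): even-index sum = 261 mod 256 = 5; odd-index sum = 204 mod 256 = 204 → 05 cc.
Recomputed tag = 05cc; claimed = 05cc → match.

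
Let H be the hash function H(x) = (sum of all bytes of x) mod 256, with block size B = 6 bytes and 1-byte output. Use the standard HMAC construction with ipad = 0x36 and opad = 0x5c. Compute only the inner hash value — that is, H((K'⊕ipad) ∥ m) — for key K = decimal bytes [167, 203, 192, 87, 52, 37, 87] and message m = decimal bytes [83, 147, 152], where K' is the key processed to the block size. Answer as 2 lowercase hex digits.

9b

Key decimal bytes [167, 203, 192, 87, 52, 37, 87] = a7 cb c0 57 34 25 57 is 7 bytes > B = 6, so hash it first: H(key) = 39, then zero-pad to 6 bytes: K' = 39 00 00 00 00 00.
K' ⊕ ipad = 0f 36 36 36 36 36.
Inner input = 0f 36 36 36 36 36 ∥ 53 93 98.
Inner hash: sum = 15+54+54+54+54+54+83+147+152 = 667; mod 256 = 155 → 9b.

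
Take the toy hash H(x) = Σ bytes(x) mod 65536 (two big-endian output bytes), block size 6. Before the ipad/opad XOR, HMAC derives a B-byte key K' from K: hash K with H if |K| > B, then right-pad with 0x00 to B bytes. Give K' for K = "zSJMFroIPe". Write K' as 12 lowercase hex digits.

|K| = 10 > B = 6, so first hash the key.
H(K): sum = 122+83+74+77+70+114+111+73+80+101 = 905 → 03 89.
Zero-pad H(K) = 03 89 to 6 bytes: K' = 03 89 00 00 00 00.

038900000000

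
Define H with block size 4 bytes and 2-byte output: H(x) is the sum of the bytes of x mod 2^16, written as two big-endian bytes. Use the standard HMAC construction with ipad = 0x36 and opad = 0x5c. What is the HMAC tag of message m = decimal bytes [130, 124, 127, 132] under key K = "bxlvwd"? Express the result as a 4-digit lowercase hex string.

0226

Key "bxlvwd" = 62 78 6c 76 77 64 is 6 bytes > B = 4, so hash it first: H(key) = 02 97, then zero-pad to 4 bytes: K' = 02 97 00 00.
K' ⊕ ipad = 34 a1 36 36.  K' ⊕ opad = 5e cb 5c 5c.
Inner input = (K'⊕ipad) ∥ m = 34 a1 36 36 ∥ 82 7c 7f 84.
Inner hash: sum = 52+161+54+54+130+124+127+132 = 834 → 03 42.
Outer input = (K'⊕opad) ∥ inner = 5e cb 5c 5c ∥ 03 42.
Outer hash (tag): sum = 94+203+92+92+3+66 = 550 → 02 26.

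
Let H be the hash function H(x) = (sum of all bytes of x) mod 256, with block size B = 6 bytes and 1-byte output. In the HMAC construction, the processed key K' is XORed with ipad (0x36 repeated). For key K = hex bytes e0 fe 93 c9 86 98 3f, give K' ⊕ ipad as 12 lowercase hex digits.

Key hex bytes e0 fe 93 c9 86 98 3f is 7 bytes > B = 6, so hash it first: H(key) = 97, then zero-pad to 6 bytes: K' = 97 00 00 00 00 00.
XOR each byte with 0x36: 97⊕36=a1, 00⊕36=36, 00⊕36=36, 00⊕36=36, 00⊕36=36, 00⊕36=36.

a13636363636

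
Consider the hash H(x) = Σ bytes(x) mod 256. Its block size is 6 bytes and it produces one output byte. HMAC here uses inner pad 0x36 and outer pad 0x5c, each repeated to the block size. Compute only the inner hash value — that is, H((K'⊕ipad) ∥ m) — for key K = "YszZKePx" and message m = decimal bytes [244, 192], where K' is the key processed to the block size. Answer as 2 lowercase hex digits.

Key "YszZKePx" = 59 73 7a 5a 4b 65 50 78 is 8 bytes > B = 6, so hash it first: H(key) = 18, then zero-pad to 6 bytes: K' = 18 00 00 00 00 00.
K' ⊕ ipad = 2e 36 36 36 36 36.
Inner input = 2e 36 36 36 36 36 ∥ f4 c0.
Inner hash: sum = 46+54+54+54+54+54+244+192 = 752; mod 256 = 240 → f0.

f0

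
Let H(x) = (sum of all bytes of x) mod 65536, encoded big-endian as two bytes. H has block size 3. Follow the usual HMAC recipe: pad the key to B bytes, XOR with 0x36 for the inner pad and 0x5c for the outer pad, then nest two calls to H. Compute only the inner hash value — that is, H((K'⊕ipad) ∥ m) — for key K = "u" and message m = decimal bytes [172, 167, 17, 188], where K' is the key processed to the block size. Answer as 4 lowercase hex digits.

02cf

Key "u" = 75 is 1 byte ≤ B = 3; zero-pad to 3 bytes: K' = 75 00 00.
K' ⊕ ipad = 43 36 36.
Inner input = 43 36 36 ∥ ac a7 11 bc.
Inner hash: sum = 67+54+54+172+167+17+188 = 719 → 02 cf.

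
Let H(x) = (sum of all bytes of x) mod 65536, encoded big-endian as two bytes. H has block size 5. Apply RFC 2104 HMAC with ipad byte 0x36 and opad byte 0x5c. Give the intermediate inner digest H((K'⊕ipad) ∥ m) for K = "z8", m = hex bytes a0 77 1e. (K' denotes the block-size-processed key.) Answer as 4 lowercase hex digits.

0231

Key "z8" = 7a 38 is 2 bytes ≤ B = 5; zero-pad to 5 bytes: K' = 7a 38 00 00 00.
K' ⊕ ipad = 4c 0e 36 36 36.
Inner input = 4c 0e 36 36 36 ∥ a0 77 1e.
Inner hash: sum = 76+14+54+54+54+160+119+30 = 561 → 02 31.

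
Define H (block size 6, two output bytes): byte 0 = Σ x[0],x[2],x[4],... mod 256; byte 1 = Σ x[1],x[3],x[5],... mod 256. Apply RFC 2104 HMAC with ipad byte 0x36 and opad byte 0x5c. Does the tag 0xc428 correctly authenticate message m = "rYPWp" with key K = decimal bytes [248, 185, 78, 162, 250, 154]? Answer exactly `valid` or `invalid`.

invalid

Key decimal bytes [248, 185, 78, 162, 250, 154] = f8 b9 4e a2 fa 9a is exactly B = 6 bytes: K' = f8 b9 4e a2 fa 9a.
K' ⊕ ipad = ce 8f 78 94 cc ac; K' ⊕ opad = a4 e5 12 fe a6 c6.
Inner hash: even-index sum = 836 mod 256 = 68; odd-index sum = 639 mod 256 = 127 → 44 7f.
Outer hash (recomputed tag): even-index sum = 416 mod 256 = 160; odd-index sum = 808 mod 256 = 40 → a0 28.
Recomputed tag = a028; claimed = c428 → mismatch.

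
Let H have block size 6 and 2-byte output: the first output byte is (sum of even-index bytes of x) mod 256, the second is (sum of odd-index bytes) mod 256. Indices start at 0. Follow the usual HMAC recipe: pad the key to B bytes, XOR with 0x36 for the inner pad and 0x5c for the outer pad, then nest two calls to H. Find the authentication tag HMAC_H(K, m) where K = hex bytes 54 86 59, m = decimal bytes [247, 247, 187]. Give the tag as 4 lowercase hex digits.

22a5

Key hex bytes 54 86 59 is 3 bytes ≤ B = 6; zero-pad to 6 bytes: K' = 54 86 59 00 00 00.
K' ⊕ ipad = 62 b0 6f 36 36 36.  K' ⊕ opad = 08 da 05 5c 5c 5c.
Inner input = (K'⊕ipad) ∥ m = 62 b0 6f 36 36 36 ∥ f7 f7 bb.
Inner hash: even-index sum = 697 mod 256 = 185; odd-index sum = 531 mod 256 = 19 → b9 13.
Outer input = (K'⊕opad) ∥ inner = 08 da 05 5c 5c 5c ∥ b9 13.
Outer hash (tag): even-index sum = 290 mod 256 = 34; odd-index sum = 421 mod 256 = 165 → 22 a5.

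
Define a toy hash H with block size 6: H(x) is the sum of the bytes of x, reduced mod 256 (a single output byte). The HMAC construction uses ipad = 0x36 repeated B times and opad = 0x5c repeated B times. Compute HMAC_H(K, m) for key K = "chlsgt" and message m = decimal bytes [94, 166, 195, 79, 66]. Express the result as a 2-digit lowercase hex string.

72

Key "chlsgt" = 63 68 6c 73 67 74 is exactly B = 6 bytes: K' = 63 68 6c 73 67 74.
K' ⊕ ipad = 55 5e 5a 45 51 42.  K' ⊕ opad = 3f 34 30 2f 3b 28.
Inner input = (K'⊕ipad) ∥ m = 55 5e 5a 45 51 42 ∥ 5e a6 c3 4f 42.
Inner hash: sum = 85+94+90+69+81+66+94+166+195+79+66 = 1085; mod 256 = 61 → 3d.
Outer input = (K'⊕opad) ∥ inner = 3f 34 30 2f 3b 28 ∥ 3d.
Outer hash (tag): sum = 63+52+48+47+59+40+61 = 370; mod 256 = 114 → 72.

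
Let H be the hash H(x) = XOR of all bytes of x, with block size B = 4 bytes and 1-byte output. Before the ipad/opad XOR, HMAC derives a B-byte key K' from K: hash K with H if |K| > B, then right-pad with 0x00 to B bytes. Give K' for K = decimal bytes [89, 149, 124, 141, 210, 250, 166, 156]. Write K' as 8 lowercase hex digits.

2f000000

|K| = 8 > B = 4, so first hash the key.
H(K): XOR 59⊕95⊕7c⊕8d⊕d2⊕fa⊕a6⊕9c = 2f.
Zero-pad H(K) = 2f to 4 bytes: K' = 2f 00 00 00.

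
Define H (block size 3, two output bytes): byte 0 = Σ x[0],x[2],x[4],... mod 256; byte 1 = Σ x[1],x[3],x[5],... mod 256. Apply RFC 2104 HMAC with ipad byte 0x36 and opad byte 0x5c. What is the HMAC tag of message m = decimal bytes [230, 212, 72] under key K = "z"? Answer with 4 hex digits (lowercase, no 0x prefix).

Key "z" = 7a is 1 byte ≤ B = 3; zero-pad to 3 bytes: K' = 7a 00 00.
K' ⊕ ipad = 4c 36 36.  K' ⊕ opad = 26 5c 5c.
Inner input = (K'⊕ipad) ∥ m = 4c 36 36 ∥ e6 d4 48.
Inner hash: even-index sum = 342 mod 256 = 86; odd-index sum = 356 mod 256 = 100 → 56 64.
Outer input = (K'⊕opad) ∥ inner = 26 5c 5c ∥ 56 64.
Outer hash (tag): even-index sum = 230 mod 256 = 230; odd-index sum = 178 mod 256 = 178 → e6 b2.

e6b2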